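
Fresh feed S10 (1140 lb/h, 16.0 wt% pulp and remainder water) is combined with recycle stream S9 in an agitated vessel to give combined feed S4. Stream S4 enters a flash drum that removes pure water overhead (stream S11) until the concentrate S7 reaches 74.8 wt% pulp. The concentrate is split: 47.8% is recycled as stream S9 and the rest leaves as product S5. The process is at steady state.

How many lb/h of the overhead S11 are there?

896.1 lb/h

Overall pulp balance (none leaves overhead): pulp in fresh feed = pulp in product, i.e. 1140×0.160 = (1−0.478)·S7·0.748.
S7 = 182.4/(0.748×0.522) = 467.15 lb/h.
Recycle S9 = 0.478×467.15 = 223.3 lb/h.
Combined feed S4 = 1140 + 223.3 = 1363.3 lb/h.
Overhead S11 = S4 − S7 = 1363.3 − 467.15 = 896.15 lb/h.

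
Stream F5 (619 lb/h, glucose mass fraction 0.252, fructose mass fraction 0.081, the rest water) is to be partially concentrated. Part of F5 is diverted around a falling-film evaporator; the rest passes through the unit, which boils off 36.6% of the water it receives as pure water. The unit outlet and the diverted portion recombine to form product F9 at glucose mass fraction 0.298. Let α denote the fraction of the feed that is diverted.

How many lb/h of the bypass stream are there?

227.6 lb/h

All 619×0.252 = 155.99 lb/h of glucose reaches F9, so F9 = 155.99/0.298 = 523.45 lb/h and vapour = 95.55 lb/h.
The evaporator receives (1−α)·619 of feed at 0.667 water and removes 0.366 of that water:
0.366×0.667×(1−α)×619 = 95.55
(1−α) = 95.55/151.11 = 0.6323;  α = 0.3677.
Bypass flow = 0.3677×619 = 227.6 lb/h.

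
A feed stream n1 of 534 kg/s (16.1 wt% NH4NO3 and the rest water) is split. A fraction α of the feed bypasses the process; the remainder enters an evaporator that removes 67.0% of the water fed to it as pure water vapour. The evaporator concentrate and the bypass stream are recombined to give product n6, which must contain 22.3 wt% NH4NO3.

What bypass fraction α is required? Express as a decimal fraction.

0.505

All 534×0.161 = 85.974 kg/s of NH4NO3 reaches n6, so n6 = 85.974/0.223 = 385.53 kg/s and vapour = 148.47 kg/s.
The evaporator receives (1−α)·534 of feed at 0.839 water and removes 0.670 of that water:
0.670×0.839×(1−α)×534 = 148.47
(1−α) = 148.47/300.18 = 0.4946;  α = 0.5054.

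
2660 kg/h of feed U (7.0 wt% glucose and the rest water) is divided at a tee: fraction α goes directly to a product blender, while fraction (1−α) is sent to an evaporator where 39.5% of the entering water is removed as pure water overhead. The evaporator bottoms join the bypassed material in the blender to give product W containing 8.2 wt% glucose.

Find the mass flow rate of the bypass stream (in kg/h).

All 2660×0.070 = 186.2 kg/h of glucose reaches W, so W = 186.2/0.082 = 2270.7 kg/h and vapour = 389.27 kg/h.
The evaporator receives (1−α)·2660 of feed at 0.930 water and removes 0.395 of that water:
0.395×0.930×(1−α)×2660 = 389.27
(1−α) = 389.27/977.15 = 0.3984;  α = 0.6016.
Bypass flow = 0.6016×2660 = 1600.3 kg/h.

1600 kg/h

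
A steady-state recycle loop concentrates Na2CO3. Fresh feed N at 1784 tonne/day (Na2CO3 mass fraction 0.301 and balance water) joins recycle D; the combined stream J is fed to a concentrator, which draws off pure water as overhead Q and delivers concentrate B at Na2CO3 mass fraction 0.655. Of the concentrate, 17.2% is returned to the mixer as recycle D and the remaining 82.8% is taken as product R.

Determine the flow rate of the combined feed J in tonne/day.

Overall Na2CO3 balance (none leaves overhead): Na2CO3 in fresh feed = Na2CO3 in product, i.e. 1784×0.301 = (1−0.172)·B·0.655.
B = 536.98/(0.655×0.828) = 990.12 tonne/day.
Recycle D = 0.172×990.12 = 170.3 tonne/day.
Combined feed J = 1784 + 170.3 = 1954.3 tonne/day.

1954 tonne/day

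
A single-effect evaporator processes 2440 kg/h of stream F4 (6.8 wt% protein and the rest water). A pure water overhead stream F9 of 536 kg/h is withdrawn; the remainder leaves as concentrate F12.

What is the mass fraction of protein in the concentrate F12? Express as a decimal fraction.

0.087

protein is not removed: 2440×0.068 = 165.92 kg/h of protein enters F12.
Concentrate = 2440 − 536 = 1904 kg/h.
Mass fraction = 165.92/1904 = 0.087.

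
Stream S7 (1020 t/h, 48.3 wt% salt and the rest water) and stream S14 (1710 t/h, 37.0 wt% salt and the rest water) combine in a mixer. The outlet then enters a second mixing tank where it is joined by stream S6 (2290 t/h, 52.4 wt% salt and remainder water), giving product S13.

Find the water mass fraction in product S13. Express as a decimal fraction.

0.537

Overall, product flow = 5020 t/h.
water in = 1020×0.517 + 1710×0.630 + 2290×0.476 = 2694.7 t/h.
water fraction in S13 = 0.537.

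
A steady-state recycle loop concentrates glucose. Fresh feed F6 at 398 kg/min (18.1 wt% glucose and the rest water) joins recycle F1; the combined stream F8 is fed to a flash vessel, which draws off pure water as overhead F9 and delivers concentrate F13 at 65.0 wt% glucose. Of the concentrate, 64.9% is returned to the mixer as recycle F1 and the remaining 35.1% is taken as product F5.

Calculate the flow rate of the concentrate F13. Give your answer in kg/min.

315.7 kg/min

Overall glucose balance (none leaves overhead): glucose in fresh feed = glucose in product, i.e. 398×0.181 = (1−0.649)·F13·0.650.
F13 = 72.038/(0.650×0.351) = 315.75 kg/min.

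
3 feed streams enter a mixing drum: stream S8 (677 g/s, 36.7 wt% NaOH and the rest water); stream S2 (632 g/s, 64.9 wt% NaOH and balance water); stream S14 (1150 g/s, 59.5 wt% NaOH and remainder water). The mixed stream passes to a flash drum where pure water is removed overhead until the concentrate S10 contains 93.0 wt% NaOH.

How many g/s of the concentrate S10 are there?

1444 g/s

NaOH entering = 677×0.367 + 632×0.649 + 1150×0.595 = 1342.9 g/s.
All NaOH reports to S10, so S10 = 1342.9/0.930 = 1444 g/s.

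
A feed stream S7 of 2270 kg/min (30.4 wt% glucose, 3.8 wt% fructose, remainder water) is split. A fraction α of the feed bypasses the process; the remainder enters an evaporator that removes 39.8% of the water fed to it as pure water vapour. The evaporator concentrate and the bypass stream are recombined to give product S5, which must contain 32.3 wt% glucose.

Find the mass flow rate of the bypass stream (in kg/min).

1760 kg/min

All 2270×0.304 = 690.08 kg/min of glucose reaches S5, so S5 = 690.08/0.323 = 2136.5 kg/min and vapour = 133.53 kg/min.
The evaporator receives (1−α)·2270 of feed at 0.658 water and removes 0.398 of that water:
0.398×0.658×(1−α)×2270 = 133.53
(1−α) = 133.53/594.48 = 0.2246;  α = 0.7754.
Bypass flow = 0.7754×2270 = 1760.1 kg/min.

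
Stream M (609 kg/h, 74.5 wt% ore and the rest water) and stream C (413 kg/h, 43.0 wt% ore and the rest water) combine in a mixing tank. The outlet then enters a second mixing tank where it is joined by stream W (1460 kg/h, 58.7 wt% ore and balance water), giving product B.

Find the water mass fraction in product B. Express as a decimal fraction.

Overall, product flow = 2482 kg/h.
water in = 609×0.255 + 413×0.570 + 1460×0.413 = 993.68 kg/h.
water fraction in B = 0.400.

0.400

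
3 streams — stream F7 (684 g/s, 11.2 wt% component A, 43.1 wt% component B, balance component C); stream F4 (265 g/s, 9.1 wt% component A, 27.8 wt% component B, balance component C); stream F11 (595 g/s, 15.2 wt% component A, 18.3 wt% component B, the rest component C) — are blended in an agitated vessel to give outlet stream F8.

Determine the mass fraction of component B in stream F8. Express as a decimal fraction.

0.3092

Total flow out = 684 + 265 + 595 = 1544 g/s.
component B in = 684×0.431 + 265×0.278 + 595×0.183 = 477.36 g/s.
component B mass fraction in F8 = 477.36/1544 = 0.3092.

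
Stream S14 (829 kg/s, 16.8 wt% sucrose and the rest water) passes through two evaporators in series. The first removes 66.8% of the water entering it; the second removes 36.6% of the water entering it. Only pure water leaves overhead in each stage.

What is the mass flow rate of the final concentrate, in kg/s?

water in feed = 829×0.832 = 689.73 kg/s.
After stage 1: water left = (1−0.668)×689.73 = 228.99; stream total = 368.26 kg/s.
After stage 2: water left = (1−0.366)×228.99 = 145.18; final concentrate = 284.45 kg/s.

284.5 kg/s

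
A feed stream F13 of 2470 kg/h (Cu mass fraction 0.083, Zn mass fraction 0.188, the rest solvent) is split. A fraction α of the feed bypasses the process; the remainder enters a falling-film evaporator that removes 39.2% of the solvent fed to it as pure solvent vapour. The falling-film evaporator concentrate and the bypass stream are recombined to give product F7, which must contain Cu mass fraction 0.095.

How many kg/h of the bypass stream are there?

1378 kg/h

All 2470×0.083 = 205.01 kg/h of Cu reaches F7, so F7 = 205.01/0.095 = 2158 kg/h and vapour = 312 kg/h.
The evaporator receives (1−α)·2470 of feed at 0.729 solvent and removes 0.392 of that solvent:
0.392×0.729×(1−α)×2470 = 312
(1−α) = 312/705.85 = 0.4420;  α = 0.5580.
Bypass flow = 0.5580×2470 = 1378.2 kg/h.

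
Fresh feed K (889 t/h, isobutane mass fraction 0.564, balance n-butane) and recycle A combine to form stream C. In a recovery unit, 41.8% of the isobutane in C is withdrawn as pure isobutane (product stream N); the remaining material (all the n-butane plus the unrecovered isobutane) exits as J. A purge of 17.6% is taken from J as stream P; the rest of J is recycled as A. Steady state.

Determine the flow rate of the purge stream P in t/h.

n-butane enters only via K and leaves only via the purge: 889×0.436 = 0.176×(n-butane in J), and the recovery unit passes all n-butane, so n-butane in C = n-butane in J = 2202.3 t/h.
isobutane in C: m_A = 889×0.564 + (1−0.176)·(1−0.418)·m_A, so m_A = 501.4/0.5204 = 963.42 t/h.
J = (1−0.418)×963.42 + 2202.3 = 2763 t/h.
Purge P = 0.176×2763 = 486.29 t/h.

486.3 t/h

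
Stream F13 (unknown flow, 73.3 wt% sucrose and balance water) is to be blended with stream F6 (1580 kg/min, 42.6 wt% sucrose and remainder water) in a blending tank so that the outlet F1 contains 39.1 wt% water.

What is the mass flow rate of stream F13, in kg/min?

Let F13 be the unknown flow. Total out = 1580 + F13.
water balance: 906.92 + 0.267·F13 = 0.391·(1580 + F13)
(0.267 − 0.391)·F13 = 0.391×1580 − 906.92 = -289.14
F13 = -289.14 / -0.124 = 2331.8 kg/min

2332 kg/min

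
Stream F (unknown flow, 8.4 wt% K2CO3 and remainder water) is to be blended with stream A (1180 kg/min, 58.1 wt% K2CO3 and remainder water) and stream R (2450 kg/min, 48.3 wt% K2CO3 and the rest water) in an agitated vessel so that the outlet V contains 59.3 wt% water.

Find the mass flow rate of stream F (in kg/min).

1212 kg/min

Let F be the unknown flow. Total out = 3630 + F.
water balance: 1761.1 + 0.916·F = 0.593·(3630 + F)
(0.916 − 0.593)·F = 0.593×3630 − 1761.1 = 391.52
F = 391.52 / 0.323 = 1212.1 kg/min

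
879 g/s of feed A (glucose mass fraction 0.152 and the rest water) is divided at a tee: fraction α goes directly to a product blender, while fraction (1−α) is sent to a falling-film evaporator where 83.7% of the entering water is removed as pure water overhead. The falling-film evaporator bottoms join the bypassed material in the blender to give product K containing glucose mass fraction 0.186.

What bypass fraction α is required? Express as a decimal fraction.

0.742

All 879×0.152 = 133.61 g/s of glucose reaches K, so K = 133.61/0.186 = 718.32 g/s and vapour = 160.68 g/s.
The evaporator receives (1−α)·879 of feed at 0.848 water and removes 0.837 of that water:
0.837×0.848×(1−α)×879 = 160.68
(1−α) = 160.68/623.89 = 0.2575;  α = 0.7425.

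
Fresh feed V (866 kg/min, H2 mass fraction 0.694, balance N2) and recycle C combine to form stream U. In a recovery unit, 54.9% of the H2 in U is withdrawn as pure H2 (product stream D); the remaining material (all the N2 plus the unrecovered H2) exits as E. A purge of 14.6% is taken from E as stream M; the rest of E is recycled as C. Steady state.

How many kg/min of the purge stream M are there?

N2 enters only via V and leaves only via the purge: 866×0.306 = 0.146×(N2 in E), and the recovery unit passes all N2, so N2 in U = N2 in E = 1815 kg/min.
H2 in U: m_A = 866×0.694 + (1−0.146)·(1−0.549)·m_A, so m_A = 601/0.6148 = 977.49 kg/min.
E = (1−0.549)×977.49 + 1815 = 2255.9 kg/min.
Purge M = 0.146×2255.9 = 329.36 kg/min.

329.4 kg/min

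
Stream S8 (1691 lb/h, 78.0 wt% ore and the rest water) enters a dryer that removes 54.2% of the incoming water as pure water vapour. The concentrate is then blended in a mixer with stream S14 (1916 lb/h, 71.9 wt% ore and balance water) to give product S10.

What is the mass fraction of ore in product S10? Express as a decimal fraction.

0.792

Vapour removed = 0.542×0.220×1691 = 201.63 lb/h; concentrate = 1489.4 lb/h.
ore reaching the mixer = 1319 (from concentrate) + 1916×0.719 = 2696.6 lb/h.
Product flow = 1489.4 + 1916 = 3405.4 lb/h; ore fraction = 0.792.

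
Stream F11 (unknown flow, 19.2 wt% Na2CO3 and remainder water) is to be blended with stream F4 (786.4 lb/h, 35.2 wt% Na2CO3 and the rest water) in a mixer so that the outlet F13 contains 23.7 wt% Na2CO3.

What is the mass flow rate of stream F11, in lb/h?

2010 lb/h

Let F11 be the unknown flow. Total out = 786.4 + F11.
Na2CO3 balance: 276.81 + 0.192·F11 = 0.237·(786.4 + F11)
(0.192 − 0.237)·F11 = 0.237×786.4 − 276.81 = -90.436
F11 = -90.436 / -0.045 = 2009.7 lb/h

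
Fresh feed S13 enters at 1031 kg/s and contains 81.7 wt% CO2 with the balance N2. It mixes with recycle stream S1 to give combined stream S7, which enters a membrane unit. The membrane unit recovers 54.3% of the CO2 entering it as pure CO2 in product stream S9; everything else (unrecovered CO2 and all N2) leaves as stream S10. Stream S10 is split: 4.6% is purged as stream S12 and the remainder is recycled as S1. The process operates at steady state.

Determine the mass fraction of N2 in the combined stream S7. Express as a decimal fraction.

N2 enters only via S13 and leaves only via the purge: 1031×0.183 = 0.046×(N2 in S10), and the membrane unit passes all N2, so N2 in S7 = N2 in S10 = 4101.6 kg/s.
CO2 in S7: m_A = 1031×0.817 + (1−0.046)·(1−0.543)·m_A, so m_A = 842.33/0.5640 = 1493.4 kg/s.
S7 = 1493.4 + 4101.6 = 5595 kg/s.
N2 fraction in S7 = 4101.6/5595 = 0.733.

0.733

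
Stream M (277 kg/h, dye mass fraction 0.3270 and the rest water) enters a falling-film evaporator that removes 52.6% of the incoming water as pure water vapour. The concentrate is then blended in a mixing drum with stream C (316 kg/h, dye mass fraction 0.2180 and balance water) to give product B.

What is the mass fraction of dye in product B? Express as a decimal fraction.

Vapour removed = 0.526×0.673×277 = 98.057 kg/h; concentrate = 178.94 kg/h.
dye reaching the mixer = 90.579 (from concentrate) + 316×0.218 = 159.47 kg/h.
Product flow = 178.94 + 316 = 494.94 kg/h; dye fraction = 0.3222.

0.3222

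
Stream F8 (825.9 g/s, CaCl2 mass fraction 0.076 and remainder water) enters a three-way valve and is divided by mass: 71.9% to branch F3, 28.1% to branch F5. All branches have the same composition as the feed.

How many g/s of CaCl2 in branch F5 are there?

Branch F5 total = 0.281×825.9 = 232.08 g/s.
CaCl2 in F5 = 0.076×232.08 = 17.638 g/s.

17.64 g/s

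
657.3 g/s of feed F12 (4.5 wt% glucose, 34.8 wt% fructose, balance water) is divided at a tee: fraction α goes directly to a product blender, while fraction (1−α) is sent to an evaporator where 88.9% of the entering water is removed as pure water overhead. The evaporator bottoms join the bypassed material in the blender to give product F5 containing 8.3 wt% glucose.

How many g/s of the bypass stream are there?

All 657.3×0.045 = 29.578 g/s of glucose reaches F5, so F5 = 29.578/0.083 = 356.37 g/s and vapour = 300.93 g/s.
The evaporator receives (1−α)·657.3 of feed at 0.607 water and removes 0.889 of that water:
0.889×0.607×(1−α)×657.3 = 300.93
(1−α) = 300.93/354.69 = 0.8484;  α = 0.1516.
Bypass flow = 0.1516×657.3 = 99.628 g/s.

99.63 g/s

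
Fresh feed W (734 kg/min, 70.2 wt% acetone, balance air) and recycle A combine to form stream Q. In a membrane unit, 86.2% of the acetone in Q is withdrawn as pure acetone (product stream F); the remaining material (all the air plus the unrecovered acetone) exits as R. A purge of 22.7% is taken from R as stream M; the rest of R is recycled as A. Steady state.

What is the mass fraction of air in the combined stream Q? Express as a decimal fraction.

0.626

air enters only via W and leaves only via the purge: 734×0.298 = 0.227×(air in R), and the membrane unit passes all air, so air in Q = air in R = 963.58 kg/min.
acetone in Q: m_A = 734×0.702 + (1−0.227)·(1−0.862)·m_A, so m_A = 515.27/0.8933 = 576.8 kg/min.
Q = 576.8 + 963.58 = 1540.4 kg/min.
air fraction in Q = 963.58/1540.4 = 0.626.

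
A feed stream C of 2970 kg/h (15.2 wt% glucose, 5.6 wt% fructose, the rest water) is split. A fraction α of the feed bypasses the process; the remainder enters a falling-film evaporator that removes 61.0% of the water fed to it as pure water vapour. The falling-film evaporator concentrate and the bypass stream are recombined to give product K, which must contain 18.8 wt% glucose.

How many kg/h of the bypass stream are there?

All 2970×0.152 = 451.44 kg/h of glucose reaches K, so K = 451.44/0.188 = 2401.3 kg/h and vapour = 568.72 kg/h.
The evaporator receives (1−α)·2970 of feed at 0.792 water and removes 0.610 of that water:
0.610×0.792×(1−α)×2970 = 568.72
(1−α) = 568.72/1434.9 = 0.3964;  α = 0.6036.
Bypass flow = 0.6036×2970 = 1792.8 kg/h.

1793 kg/h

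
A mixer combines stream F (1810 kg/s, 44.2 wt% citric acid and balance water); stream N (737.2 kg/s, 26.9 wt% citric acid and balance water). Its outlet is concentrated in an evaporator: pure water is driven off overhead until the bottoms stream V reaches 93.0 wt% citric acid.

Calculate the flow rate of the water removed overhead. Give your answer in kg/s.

1474 kg/s

citric acid entering = 1810×0.442 + 737.2×0.269 = 998.33 kg/s.
All citric acid reports to V, so V = 998.33/0.930 = 1073.5 kg/s.
Total feed = 2547.2 kg/s; overhead = 2547.2 − 1073.5 = 1473.7 kg/s.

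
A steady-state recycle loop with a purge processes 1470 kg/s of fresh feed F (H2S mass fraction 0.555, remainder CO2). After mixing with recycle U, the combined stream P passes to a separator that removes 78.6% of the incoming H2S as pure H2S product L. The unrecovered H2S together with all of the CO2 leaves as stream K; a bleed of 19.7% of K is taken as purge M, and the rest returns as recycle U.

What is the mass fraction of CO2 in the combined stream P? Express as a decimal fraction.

CO2 enters only via F and leaves only via the purge: 1470×0.445 = 0.197×(CO2 in K), and the separator passes all CO2, so CO2 in P = CO2 in K = 3320.6 kg/s.
H2S in P: m_A = 1470×0.555 + (1−0.197)·(1−0.786)·m_A, so m_A = 815.85/0.8282 = 985.14 kg/s.
P = 985.14 + 3320.6 = 4305.7 kg/s.
CO2 fraction in P = 3320.6/4305.7 = 0.771.

0.771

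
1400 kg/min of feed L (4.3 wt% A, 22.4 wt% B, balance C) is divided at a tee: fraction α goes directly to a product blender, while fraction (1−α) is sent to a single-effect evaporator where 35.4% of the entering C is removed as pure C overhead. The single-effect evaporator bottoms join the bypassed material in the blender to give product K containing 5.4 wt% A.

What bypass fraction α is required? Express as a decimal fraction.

0.215

All 1400×0.043 = 60.2 kg/min of A reaches K, so K = 60.2/0.054 = 1114.8 kg/min and vapour = 285.19 kg/min.
The evaporator receives (1−α)·1400 of feed at 0.733 C and removes 0.354 of that C:
0.354×0.733×(1−α)×1400 = 285.19
(1−α) = 285.19/363.27 = 0.7850;  α = 0.2150.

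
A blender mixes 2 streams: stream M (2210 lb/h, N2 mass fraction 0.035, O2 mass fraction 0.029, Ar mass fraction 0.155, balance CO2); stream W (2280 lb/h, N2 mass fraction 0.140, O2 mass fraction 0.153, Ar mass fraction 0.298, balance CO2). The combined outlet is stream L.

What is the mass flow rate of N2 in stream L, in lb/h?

396.6 lb/h

N2 out = N2 in = 2210×0.035 + 2280×0.140 = 396.55 lb/h.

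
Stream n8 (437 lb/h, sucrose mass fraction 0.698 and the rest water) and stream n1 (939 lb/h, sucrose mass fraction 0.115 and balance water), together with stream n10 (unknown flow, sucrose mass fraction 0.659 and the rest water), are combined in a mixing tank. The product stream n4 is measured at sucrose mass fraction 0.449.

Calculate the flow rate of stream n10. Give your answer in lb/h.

975.3 lb/h

Let n10 be the unknown flow. Total out = 1376 + n10.
sucrose balance: 413.01 + 0.659·n10 = 0.449·(1376 + n10)
(0.659 − 0.449)·n10 = 0.449×1376 − 413.01 = 204.81
n10 = 204.81 / 0.210 = 975.3 lb/h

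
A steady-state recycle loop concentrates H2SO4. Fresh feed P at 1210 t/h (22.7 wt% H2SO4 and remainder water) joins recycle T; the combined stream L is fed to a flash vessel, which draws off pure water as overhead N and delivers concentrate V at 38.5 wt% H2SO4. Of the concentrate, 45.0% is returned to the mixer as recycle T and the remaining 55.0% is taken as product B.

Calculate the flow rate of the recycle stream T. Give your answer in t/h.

583.7 t/h

Overall H2SO4 balance (none leaves overhead): H2SO4 in fresh feed = H2SO4 in product, i.e. 1210×0.227 = (1−0.450)·V·0.385.
V = 274.67/(0.385×0.550) = 1297.1 t/h.
Recycle T = 0.450×1297.1 = 583.71 t/h.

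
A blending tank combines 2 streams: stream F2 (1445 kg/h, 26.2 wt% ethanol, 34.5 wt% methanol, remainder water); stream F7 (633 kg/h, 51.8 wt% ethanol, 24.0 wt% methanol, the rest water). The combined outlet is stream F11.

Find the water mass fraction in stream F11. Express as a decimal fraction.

0.347

Total flow out = 1445 + 633 = 2078 kg/h.
water in = 1445×0.393 + 633×0.242 = 721.07 kg/h.
water mass fraction in F11 = 721.07/2078 = 0.347.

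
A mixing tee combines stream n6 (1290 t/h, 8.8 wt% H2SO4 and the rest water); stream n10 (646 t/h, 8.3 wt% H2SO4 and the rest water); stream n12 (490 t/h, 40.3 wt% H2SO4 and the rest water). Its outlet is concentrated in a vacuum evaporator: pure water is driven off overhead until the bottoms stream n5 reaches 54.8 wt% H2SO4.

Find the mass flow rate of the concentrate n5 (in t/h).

H2SO4 entering = 1290×0.088 + 646×0.083 + 490×0.403 = 364.61 t/h.
All H2SO4 reports to n5, so n5 = 364.61/0.548 = 665.34 t/h.

665.3 t/h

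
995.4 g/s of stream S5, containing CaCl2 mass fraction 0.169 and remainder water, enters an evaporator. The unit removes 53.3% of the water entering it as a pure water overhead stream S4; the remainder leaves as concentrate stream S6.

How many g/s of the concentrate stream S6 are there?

water entering = 995.4×0.831 = 827.18 g/s; overhead removed = 0.533×827.18 = 440.89 g/s.
Concentrate = 995.4 − 440.89 = 554.51 g/s.

554.5 g/s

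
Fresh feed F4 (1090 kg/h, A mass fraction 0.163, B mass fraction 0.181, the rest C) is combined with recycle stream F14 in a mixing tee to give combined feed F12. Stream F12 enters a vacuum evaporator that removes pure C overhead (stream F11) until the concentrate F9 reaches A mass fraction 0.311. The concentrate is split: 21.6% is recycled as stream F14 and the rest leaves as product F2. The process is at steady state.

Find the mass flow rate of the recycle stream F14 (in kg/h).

157.4 kg/h

Overall A balance (none leaves overhead): A in fresh feed = A in product, i.e. 1090×0.163 = (1−0.216)·F9·0.311.
F9 = 177.67/(0.311×0.784) = 728.68 kg/h.
Recycle F14 = 0.216×728.68 = 157.4 kg/h.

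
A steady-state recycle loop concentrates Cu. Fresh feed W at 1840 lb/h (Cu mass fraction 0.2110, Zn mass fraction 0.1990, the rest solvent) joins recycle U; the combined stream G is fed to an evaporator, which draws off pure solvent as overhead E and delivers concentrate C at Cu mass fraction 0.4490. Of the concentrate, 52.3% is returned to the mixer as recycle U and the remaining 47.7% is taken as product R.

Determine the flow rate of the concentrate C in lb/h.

Overall Cu balance (none leaves overhead): Cu in fresh feed = Cu in product, i.e. 1840×0.211 = (1−0.523)·C·0.449.
C = 388.24/(0.449×0.477) = 1812.7 lb/h.

1813 lb/h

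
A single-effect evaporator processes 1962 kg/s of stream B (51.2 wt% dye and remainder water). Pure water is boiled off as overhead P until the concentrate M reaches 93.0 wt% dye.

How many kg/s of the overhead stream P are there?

881.8 kg/s

dye is conserved: 1962×0.512 = 1004.5 kg/s all reports to the concentrate.
Concentrate = 1004.5/(target fraction) = 1080.2 kg/s.
Overhead = 1962 − 1080.2 = 881.85 kg/s.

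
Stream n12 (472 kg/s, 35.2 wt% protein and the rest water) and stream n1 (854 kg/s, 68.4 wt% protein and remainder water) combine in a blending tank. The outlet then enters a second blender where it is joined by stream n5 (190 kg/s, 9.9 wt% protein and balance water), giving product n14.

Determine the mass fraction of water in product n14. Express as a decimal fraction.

Overall, product flow = 1516 kg/s.
water in = 472×0.648 + 854×0.316 + 190×0.901 = 746.91 kg/s.
water fraction in n14 = 0.4927.

0.4927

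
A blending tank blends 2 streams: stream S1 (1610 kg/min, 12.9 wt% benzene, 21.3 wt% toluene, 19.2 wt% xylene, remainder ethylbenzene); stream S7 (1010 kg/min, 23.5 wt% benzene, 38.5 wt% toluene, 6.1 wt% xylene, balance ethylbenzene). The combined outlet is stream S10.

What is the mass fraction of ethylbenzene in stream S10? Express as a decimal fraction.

Total flow out = 1610 + 1010 = 2620 kg/min.
ethylbenzene in = 1610×0.466 + 1010×0.319 = 1072.5 kg/min.
ethylbenzene mass fraction in S10 = 1072.5/2620 = 0.409.

0.409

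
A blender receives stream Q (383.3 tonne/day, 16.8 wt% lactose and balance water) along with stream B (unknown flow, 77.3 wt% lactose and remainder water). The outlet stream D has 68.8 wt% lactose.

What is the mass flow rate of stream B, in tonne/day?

Let B be the unknown flow. Total out = 383.3 + B.
lactose balance: 64.394 + 0.773·B = 0.688·(383.3 + B)
(0.773 − 0.688)·B = 0.688×383.3 − 64.394 = 199.32
B = 199.32 / 0.085 = 2344.9 tonne/day

2345 tonne/day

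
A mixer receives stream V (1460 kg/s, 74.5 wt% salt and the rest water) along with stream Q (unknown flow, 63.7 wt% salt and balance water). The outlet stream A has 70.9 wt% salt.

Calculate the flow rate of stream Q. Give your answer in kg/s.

730 kg/s

Let Q be the unknown flow. Total out = 1460 + Q.
salt balance: 1087.7 + 0.637·Q = 0.709·(1460 + Q)
(0.637 − 0.709)·Q = 0.709×1460 − 1087.7 = -52.56
Q = -52.56 / -0.072 = 730 kg/s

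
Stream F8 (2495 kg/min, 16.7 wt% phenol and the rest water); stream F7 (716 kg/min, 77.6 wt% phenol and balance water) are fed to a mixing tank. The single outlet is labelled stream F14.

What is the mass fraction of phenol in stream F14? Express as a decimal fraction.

Total flow out = 2495 + 716 = 3211 kg/min.
phenol in = 2495×0.167 + 716×0.776 = 972.28 kg/min.
phenol mass fraction in F14 = 972.28/3211 = 0.303.

0.303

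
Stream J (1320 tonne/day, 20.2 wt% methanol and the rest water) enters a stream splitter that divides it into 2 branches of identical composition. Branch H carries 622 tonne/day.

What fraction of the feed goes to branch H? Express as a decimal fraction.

Fraction to H = 622/1320 = 0.4712.

0.471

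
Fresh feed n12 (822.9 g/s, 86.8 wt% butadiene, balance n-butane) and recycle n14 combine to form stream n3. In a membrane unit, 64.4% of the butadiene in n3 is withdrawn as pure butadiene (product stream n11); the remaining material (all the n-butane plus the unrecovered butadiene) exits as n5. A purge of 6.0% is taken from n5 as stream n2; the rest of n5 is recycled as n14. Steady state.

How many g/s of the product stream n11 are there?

691.3 g/s

butadiene in n3: m_A = 822.9×0.868 + (1−0.060)·(1−0.644)·m_A, so m_A = 714.28/0.6654 = 1073.5 g/s.
Product n11 = 0.644×1073.5 = 691.35 g/s.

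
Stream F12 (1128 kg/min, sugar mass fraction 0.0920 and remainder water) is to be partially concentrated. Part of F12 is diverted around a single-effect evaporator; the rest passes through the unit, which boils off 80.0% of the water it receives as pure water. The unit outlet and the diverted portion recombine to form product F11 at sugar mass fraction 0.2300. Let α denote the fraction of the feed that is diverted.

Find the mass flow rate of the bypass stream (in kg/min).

All 1128×0.092 = 103.78 kg/min of sugar reaches F11, so F11 = 103.78/0.230 = 451.2 kg/min and vapour = 676.8 kg/min.
The evaporator receives (1−α)·1128 of feed at 0.908 water and removes 0.800 of that water:
0.800×0.908×(1−α)×1128 = 676.8
(1−α) = 676.8/819.38 = 0.8260;  α = 0.1740.
Bypass flow = 0.1740×1128 = 196.28 kg/min.

196.3 kg/min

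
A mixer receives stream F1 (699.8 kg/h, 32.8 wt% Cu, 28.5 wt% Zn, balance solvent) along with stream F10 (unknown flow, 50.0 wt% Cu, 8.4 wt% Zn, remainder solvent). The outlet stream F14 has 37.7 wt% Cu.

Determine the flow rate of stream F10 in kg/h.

278.8 kg/h

Let F10 be the unknown flow. Total out = 699.8 + F10.
Cu balance: 229.53 + 0.500·F10 = 0.377·(699.8 + F10)
(0.500 − 0.377)·F10 = 0.377×699.8 − 229.53 = 34.29
F10 = 34.29 / 0.123 = 278.78 kg/h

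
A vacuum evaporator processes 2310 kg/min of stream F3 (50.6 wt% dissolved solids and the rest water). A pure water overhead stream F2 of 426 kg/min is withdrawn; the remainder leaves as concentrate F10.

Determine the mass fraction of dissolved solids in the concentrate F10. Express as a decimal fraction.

dissolved solids is not removed: 2310×0.506 = 1168.9 kg/min of dissolved solids enters F10.
Concentrate = 2310 − 426 = 1884 kg/min.
Mass fraction = 1168.9/1884 = 0.620.

0.620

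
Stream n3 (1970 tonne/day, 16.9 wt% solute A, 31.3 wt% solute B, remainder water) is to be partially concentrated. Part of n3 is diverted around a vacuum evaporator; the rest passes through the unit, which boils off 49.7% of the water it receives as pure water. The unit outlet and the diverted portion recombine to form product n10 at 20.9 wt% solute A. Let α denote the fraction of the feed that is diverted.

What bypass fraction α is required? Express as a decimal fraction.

0.257

All 1970×0.169 = 332.93 tonne/day of solute A reaches n10, so n10 = 332.93/0.209 = 1593 tonne/day and vapour = 377.03 tonne/day.
The evaporator receives (1−α)·1970 of feed at 0.518 water and removes 0.497 of that water:
0.497×0.518×(1−α)×1970 = 377.03
(1−α) = 377.03/507.17 = 0.7434;  α = 0.2566.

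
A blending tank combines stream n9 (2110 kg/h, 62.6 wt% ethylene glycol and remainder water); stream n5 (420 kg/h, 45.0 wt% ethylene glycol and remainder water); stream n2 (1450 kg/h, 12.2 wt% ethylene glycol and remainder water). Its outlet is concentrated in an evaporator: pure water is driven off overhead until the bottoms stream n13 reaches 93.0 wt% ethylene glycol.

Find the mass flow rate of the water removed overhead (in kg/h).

2166 kg/h

ethylene glycol entering = 2110×0.626 + 420×0.450 + 1450×0.122 = 1686.8 kg/h.
All ethylene glycol reports to n13, so n13 = 1686.8/0.930 = 1813.7 kg/h.
Total feed = 3980 kg/h; overhead = 3980 − 1813.7 = 2166.3 kg/h.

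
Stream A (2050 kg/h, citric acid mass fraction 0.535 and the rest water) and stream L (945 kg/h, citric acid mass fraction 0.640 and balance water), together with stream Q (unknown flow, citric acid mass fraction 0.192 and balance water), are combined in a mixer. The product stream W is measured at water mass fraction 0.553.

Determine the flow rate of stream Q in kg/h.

Let Q be the unknown flow. Total out = 2995 + Q.
water balance: 1293.5 + 0.808·Q = 0.553·(2995 + Q)
(0.808 − 0.553)·Q = 0.553×2995 − 1293.5 = 362.79
Q = 362.79 / 0.255 = 1422.7 kg/h

1423 kg/h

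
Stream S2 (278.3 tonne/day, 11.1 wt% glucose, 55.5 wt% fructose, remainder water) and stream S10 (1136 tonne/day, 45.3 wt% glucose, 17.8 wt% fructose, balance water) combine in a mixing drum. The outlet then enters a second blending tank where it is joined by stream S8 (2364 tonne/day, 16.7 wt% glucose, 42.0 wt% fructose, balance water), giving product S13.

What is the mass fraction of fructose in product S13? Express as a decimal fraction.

Overall, product flow = 3778.3 tonne/day.
fructose in = 278.3×0.555 + 1136×0.178 + 2364×0.420 = 1349.5 tonne/day.
fructose fraction in S13 = 0.357.

0.357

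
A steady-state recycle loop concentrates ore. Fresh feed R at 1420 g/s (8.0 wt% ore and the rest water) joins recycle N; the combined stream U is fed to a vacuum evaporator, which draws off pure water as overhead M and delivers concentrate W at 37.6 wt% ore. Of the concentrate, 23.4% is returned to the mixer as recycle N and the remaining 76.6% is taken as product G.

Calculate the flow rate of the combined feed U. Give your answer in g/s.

Overall ore balance (none leaves overhead): ore in fresh feed = ore in product, i.e. 1420×0.080 = (1−0.234)·W·0.376.
W = 113.6/(0.376×0.766) = 394.42 g/s.
Recycle N = 0.234×394.42 = 92.295 g/s.
Combined feed U = 1420 + 92.295 = 1512.3 g/s.

1512 g/s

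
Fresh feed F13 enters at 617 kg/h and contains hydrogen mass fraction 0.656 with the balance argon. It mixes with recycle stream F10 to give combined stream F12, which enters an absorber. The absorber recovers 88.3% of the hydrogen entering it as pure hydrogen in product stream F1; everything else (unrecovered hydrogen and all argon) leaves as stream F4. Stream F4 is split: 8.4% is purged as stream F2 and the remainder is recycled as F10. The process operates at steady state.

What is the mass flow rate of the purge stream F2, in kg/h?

216.7 kg/h

argon enters only via F13 and leaves only via the purge: 617×0.344 = 0.084×(argon in F4), and the absorber passes all argon, so argon in F12 = argon in F4 = 2526.8 kg/h.
hydrogen in F12: m_A = 617×0.656 + (1−0.084)·(1−0.883)·m_A, so m_A = 404.75/0.8928 = 453.34 kg/h.
F4 = (1−0.883)×453.34 + 2526.8 = 2579.8 kg/h.
Purge F2 = 0.084×2579.8 = 216.7 kg/h.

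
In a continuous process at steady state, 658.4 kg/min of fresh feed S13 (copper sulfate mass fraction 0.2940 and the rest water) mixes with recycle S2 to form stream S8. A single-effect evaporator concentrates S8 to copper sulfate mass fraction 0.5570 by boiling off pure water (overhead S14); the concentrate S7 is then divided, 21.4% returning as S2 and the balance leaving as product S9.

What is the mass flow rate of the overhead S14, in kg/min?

310.9 kg/min

Overall copper sulfate balance (none leaves overhead): copper sulfate in fresh feed = copper sulfate in product, i.e. 658.4×0.294 = (1−0.214)·S7·0.557.
S7 = 193.57/(0.557×0.786) = 442.14 kg/min.
Recycle S2 = 0.214×442.14 = 94.618 kg/min.
Combined feed S8 = 658.4 + 94.618 = 753.02 kg/min.
Overhead S14 = S8 − S7 = 753.02 − 442.14 = 310.88 kg/min.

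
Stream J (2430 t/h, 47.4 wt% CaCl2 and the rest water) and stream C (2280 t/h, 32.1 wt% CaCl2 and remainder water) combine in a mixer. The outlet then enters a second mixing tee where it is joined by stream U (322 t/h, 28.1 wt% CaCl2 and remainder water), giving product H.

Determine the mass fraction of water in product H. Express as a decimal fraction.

Overall, product flow = 5032 t/h.
water in = 2430×0.526 + 2280×0.679 + 322×0.719 = 3057.8 t/h.
water fraction in H = 0.608.

0.608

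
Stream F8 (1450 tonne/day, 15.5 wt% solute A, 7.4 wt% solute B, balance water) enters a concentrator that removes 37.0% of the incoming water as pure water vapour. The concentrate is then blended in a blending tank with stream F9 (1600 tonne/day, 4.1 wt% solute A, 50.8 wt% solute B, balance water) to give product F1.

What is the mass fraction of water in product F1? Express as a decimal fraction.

Vapour removed = 0.370×0.771×1450 = 413.64 tonne/day; concentrate = 1036.4 tonne/day.
water reaching the mixer = 704.31 (from concentrate) + 1600×0.451 = 1425.9 tonne/day.
Product flow = 1036.4 + 1600 = 2636.4 tonne/day; water fraction = 0.541.

0.541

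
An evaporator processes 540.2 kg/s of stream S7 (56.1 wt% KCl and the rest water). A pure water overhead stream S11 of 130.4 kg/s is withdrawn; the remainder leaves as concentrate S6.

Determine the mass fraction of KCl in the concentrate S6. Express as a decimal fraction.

KCl is not removed: 540.2×0.561 = 303.05 kg/s of KCl enters S6.
Concentrate = 540.2 − 130.4 = 409.8 kg/s.
Mass fraction = 303.05/409.8 = 0.740.

0.740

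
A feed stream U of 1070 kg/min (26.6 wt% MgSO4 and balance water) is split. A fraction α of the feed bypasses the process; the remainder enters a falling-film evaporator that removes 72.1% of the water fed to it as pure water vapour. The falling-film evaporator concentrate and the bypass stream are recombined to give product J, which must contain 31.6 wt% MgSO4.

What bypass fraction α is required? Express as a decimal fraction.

All 1070×0.266 = 284.62 kg/min of MgSO4 reaches J, so J = 284.62/0.316 = 900.7 kg/min and vapour = 169.3 kg/min.
The evaporator receives (1−α)·1070 of feed at 0.734 water and removes 0.721 of that water:
0.721×0.734×(1−α)×1070 = 169.3
(1−α) = 169.3/566.26 = 0.2990;  α = 0.7010.

0.701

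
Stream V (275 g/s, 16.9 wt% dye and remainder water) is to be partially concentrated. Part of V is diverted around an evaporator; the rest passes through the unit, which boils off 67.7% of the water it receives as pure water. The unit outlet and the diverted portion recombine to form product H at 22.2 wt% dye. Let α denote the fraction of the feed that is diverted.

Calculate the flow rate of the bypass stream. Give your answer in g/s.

158.3 g/s

All 275×0.169 = 46.475 g/s of dye reaches H, so H = 46.475/0.222 = 209.35 g/s and vapour = 65.653 g/s.
The evaporator receives (1−α)·275 of feed at 0.831 water and removes 0.677 of that water:
0.677×0.831×(1−α)×275 = 65.653
(1−α) = 65.653/154.71 = 0.4244;  α = 0.5756.
Bypass flow = 0.5756×275 = 158.3 g/s.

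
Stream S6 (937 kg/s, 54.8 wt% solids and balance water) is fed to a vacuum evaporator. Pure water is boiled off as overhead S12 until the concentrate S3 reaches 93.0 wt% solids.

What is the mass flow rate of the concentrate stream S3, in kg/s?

552.1 kg/s

solids is conserved: 937×0.548 = 513.48 kg/s all reports to the concentrate.
Concentrate = 513.48/(target fraction) = 552.12 kg/s.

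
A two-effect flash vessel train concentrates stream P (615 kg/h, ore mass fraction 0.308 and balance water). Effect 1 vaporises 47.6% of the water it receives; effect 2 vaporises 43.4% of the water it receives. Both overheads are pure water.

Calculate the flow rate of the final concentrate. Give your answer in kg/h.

315.6 kg/h

water in feed = 615×0.692 = 425.58 kg/h.
After stage 1: water left = (1−0.476)×425.58 = 223; stream total = 412.42 kg/h.
After stage 2: water left = (1−0.434)×223 = 126.22; final concentrate = 315.64 kg/h.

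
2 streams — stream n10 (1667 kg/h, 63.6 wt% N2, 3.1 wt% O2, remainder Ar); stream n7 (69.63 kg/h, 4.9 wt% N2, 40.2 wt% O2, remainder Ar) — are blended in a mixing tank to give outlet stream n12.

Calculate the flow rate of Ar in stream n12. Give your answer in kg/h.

Ar out = Ar in = 1667×0.333 + 69.63×0.549 = 593.34 kg/h.

593.3 kg/h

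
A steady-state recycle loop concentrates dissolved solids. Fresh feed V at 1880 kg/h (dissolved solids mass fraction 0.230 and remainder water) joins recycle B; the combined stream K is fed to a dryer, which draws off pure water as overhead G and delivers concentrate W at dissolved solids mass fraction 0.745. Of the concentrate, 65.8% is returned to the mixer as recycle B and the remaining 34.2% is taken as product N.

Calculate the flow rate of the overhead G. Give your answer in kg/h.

1300 kg/h

Overall dissolved solids balance (none leaves overhead): dissolved solids in fresh feed = dissolved solids in product, i.e. 1880×0.230 = (1−0.658)·W·0.745.
W = 432.4/(0.745×0.342) = 1697.1 kg/h.
Recycle B = 0.658×1697.1 = 1116.7 kg/h.
Combined feed K = 1880 + 1116.7 = 2996.7 kg/h.
Overhead G = K − W = 2996.7 − 1697.1 = 1299.6 kg/h.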